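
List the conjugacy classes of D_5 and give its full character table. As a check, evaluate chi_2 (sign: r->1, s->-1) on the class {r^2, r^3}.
Conjugacy classes: {e} of size 1, {r^1, r^4} of size 2, {r^2, r^3} of size 2, {s, sr, ..., sr^4} of size 5.
Character table:
  irrep \ class              {e} (size 1)  {r^1, r^4} (size 2)  {r^2, r^3} (size 2)  {s, sr, ..., sr^4} (size 5)
  chi_1 (triv)               1             1                    1                    1                          
  chi_2 (sign: r->1, s->-1)  1             1                    1                    -1                         
  chi_3 (2d, j=1)            2             -1/2 + sqrt(5)/2     -sqrt(5)/2 - 1/2     0                          
  chi_4 (2d, j=2)            2             -sqrt(5)/2 - 1/2     -1/2 + sqrt(5)/2     0                          

Spot check: chi_2 (sign: r->1, s->-1) on {r^2, r^3} = 1.

Justification: D_5 has order 2*5 = 10 with 4 conjugacy classes, hence 4 irreducibles. Sum of squared dims 1 + 1 + 4 + 4 = 10 = |G|. Linear characters come from the abelianisation; the 2-dimensional irreps have character r^k -> 2*cos(2*pi*j*k/5), reflections -> 0.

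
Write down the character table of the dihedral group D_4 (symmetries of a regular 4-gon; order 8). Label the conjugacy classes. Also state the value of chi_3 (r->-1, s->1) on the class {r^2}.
Conjugacy classes: {e} of size 1, {r^2} of size 1, {r^1, r^3} of size 2, {s, sr^2, ...} of size 2, {sr, sr^3, ...} of size 2.
Character table:
  irrep \ class              {e} (size 1)  {r^2} (size 1)  {r^1, r^3} (size 2)  {s, sr^2, ...} (size 2)  {sr, sr^3, ...} (size 2)
  chi_1 (triv)               1             1               1                    1                        1                       
  chi_2 (sign: r->1, s->-1)  1             1               1                    -1                       -1                      
  chi_3 (r->-1, s->1)        1             1               -1                   1                        -1                      
  chi_4 (r->-1, s->-1)       1             1               -1                   -1                       1                       
  chi_5 (2d, j=1)            2             -2              0                    0                        0                       

Spot check: chi_3 (r->-1, s->1) on {r^2} = 1.

Reasoning: D_4 has order 2*4 = 8 with 5 conjugacy classes, hence 5 irreducibles. Sum of squared dims 1 + 1 + 1 + 1 + 4 = 8 = |G|. Linear characters come from the abelianisation; the 2-dimensional irreps have character r^k -> 2*cos(2*pi*j*k/4), reflections -> 0.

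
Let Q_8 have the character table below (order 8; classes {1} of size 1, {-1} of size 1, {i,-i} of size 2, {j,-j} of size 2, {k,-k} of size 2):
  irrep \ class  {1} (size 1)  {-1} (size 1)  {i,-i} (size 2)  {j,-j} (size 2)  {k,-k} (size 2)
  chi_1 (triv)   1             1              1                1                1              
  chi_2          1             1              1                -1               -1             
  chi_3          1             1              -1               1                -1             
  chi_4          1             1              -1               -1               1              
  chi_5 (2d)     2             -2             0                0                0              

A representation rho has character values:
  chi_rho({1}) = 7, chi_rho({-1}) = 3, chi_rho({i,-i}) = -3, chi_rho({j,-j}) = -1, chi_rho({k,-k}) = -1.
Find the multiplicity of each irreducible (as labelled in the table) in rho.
Multiplicities: chi_1: 0, chi_2: 1, chi_3: 2, chi_4: 2, chi_5: 1.

Solution. Use <chi_rho, chi> = (1/|G|) sum_C |C| * chi_rho(C) * conj(chi(C)) with |G| = 8 for each irreducible chi in the table:
  <chi_rho, chi_1> = (1/8)[1*(7)*conj(1) + 1*(3)*conj(1) + 2*(-3)*conj(1) + 2*(-1)*conj(1) + 2*(-1)*conj(1)]
      = (1/8)[(7) + (3) + (-6) + (-2) + (-2)] = 0/8 = 0
  <chi_rho, chi_2> = (1/8)[1*(7)*conj(1) + 1*(3)*conj(1) + 2*(-3)*conj(1) + 2*(-1)*conj(-1) + 2*(-1)*conj(-1)]
      = (1/8)[(7) + (3) + (-6) + (2) + (2)] = 8/8 = 1
  <chi_rho, chi_3> = (1/8)[1*(7)*conj(1) + 1*(3)*conj(1) + 2*(-3)*conj(-1) + 2*(-1)*conj(1) + 2*(-1)*conj(-1)]
      = (1/8)[(7) + (3) + (6) + (-2) + (2)] = 16/8 = 2
  <chi_rho, chi_4> = (1/8)[1*(7)*conj(1) + 1*(3)*conj(1) + 2*(-3)*conj(-1) + 2*(-1)*conj(-1) + 2*(-1)*conj(1)]
      = (1/8)[(7) + (3) + (6) + (2) + (-2)] = 16/8 = 2
  <chi_rho, chi_5> = (1/8)[1*(7)*conj(2) + 1*(3)*conj(-2) + 2*(-3)*conj(0) + 2*(-1)*conj(0) + 2*(-1)*conj(0)]
      = (1/8)[(14) + (-6) + (0) + (0) + (0)] = 8/8 = 1
Dimension check: dim(rho) = sum (mult * dim) = 0*1 + 1*1 + 2*1 + 2*1 + 1*2 = 7 = chi_rho(e) = 7.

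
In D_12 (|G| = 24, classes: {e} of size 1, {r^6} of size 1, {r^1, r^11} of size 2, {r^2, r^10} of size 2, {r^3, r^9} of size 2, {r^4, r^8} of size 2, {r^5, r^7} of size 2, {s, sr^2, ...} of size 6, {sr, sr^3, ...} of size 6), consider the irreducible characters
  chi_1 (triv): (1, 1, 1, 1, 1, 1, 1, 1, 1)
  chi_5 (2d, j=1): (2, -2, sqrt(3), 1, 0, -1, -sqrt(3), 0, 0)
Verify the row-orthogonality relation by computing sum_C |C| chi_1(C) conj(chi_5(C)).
Sum = 0; so <chi_1, chi_5> = 0 (distinct irreducibles are orthogonal).

Working: Compute term by term over conjugacy classes (|C| * chi_1(C) * conj(chi_5(C))):
  1*(1)*conj(2) + 1*(1)*conj(-2) + 2*(1)*conj(sqrt(3)) + 2*(1)*conj(1) + 2*(1)*conj(0) + 2*(1)*conj(-1) + 2*(1)*conj(-sqrt(3)) + 6*(1)*conj(0) + 6*(1)*conj(0)
  = (2) + (-2) + (2*sqrt(3)) + (2) + (0) + (-2) + (-2*sqrt(3)) + (0) + (0)
  = 0.
Dividing by |G| = 24 gives 0/24 = 0, matching the row-orthogonality relation <chi_1, chi_5> = [chi_1 = chi_5].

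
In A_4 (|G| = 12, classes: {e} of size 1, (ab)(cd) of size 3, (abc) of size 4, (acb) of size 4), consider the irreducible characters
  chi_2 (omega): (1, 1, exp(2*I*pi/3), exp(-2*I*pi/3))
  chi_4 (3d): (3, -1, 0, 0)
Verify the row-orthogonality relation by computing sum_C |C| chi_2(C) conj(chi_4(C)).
Sum = 0; so <chi_2, chi_4> = 0 (distinct irreducibles are orthogonal).

Solution. Compute term by term over conjugacy classes (|C| * chi_2(C) * conj(chi_4(C))):
  1*(1)*conj(3) + 3*(1)*conj(-1) + 4*(exp(2*I*pi/3))*conj(0) + 4*(exp(-2*I*pi/3))*conj(0)
  = (3) + (-3) + (0) + (0)
  = 0.
(Exp terms are combined using exp(i*s)*conj(exp(i*t)) = exp(i*(s-t)), and sums of them are collapsed using the identity that for every m > 1 the m distinct m-th roots of unity sum to 0, e.g. 1 + exp(2*I*pi/3) + exp(-2*I*pi/3) = 0.)
Dividing by |G| = 12 gives 0/12 = 0, matching the row-orthogonality relation <chi_2, chi_4> = [chi_2 = chi_4].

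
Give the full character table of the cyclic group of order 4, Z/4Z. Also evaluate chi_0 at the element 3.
Character table of Z/4Z (irreps indexed chi_0,...,chi_3 with chi_k(m) = zeta_4^(k*m), zeta_4 = exp(2*pi*i/4)):
  irrep \ class  {0} (size 1)  {1} (size 1)  {2} (size 1)  {3} (size 1)
  chi_0          1             1             1             1           
  chi_1          1             I             -1            -I          
  chi_2          1             -1            1             -1          
  chi_3          1             -I            -1            I           

Spot check: chi_0(3) = zeta_4^(0*3) = zeta_4^0 = 1.

Working: Z/4Z is abelian, so all 4 irreducible complex representations are 1-dimensional. They are given by chi_k(m) = zeta_4^(k*m) for k = 0,...,3. Row orthogonality: sum_m chi_k(m) conj(chi_l(m)) = 4 * [k = l].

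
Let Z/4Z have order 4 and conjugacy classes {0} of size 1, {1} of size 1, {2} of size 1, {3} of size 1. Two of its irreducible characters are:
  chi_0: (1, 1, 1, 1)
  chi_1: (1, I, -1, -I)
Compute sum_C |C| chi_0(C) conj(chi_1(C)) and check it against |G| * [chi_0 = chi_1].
Sum = 0; so <chi_0, chi_1> = 0 (distinct irreducibles are orthogonal).

Details: Compute term by term over conjugacy classes (|C| * chi_0(C) * conj(chi_1(C))):
  1*(1)*conj(1) + 1*(1)*conj(I) + 1*(1)*conj(-1) + 1*(1)*conj(-I)
  = (1) + (-I) + (-1) + (I)
  = 0.
(Exp terms are combined using exp(i*s)*conj(exp(i*t)) = exp(i*(s-t)), and sums of them are collapsed using the identity that for every m > 1 the m distinct m-th roots of unity sum to 0, e.g. 1 + exp(2*I*pi/3) + exp(-2*I*pi/3) = 0.)
Dividing by |G| = 4 gives 0/4 = 0, matching the row-orthogonality relation <chi_0, chi_1> = [chi_0 = chi_1].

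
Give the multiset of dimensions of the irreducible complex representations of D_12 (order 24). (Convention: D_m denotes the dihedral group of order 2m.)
Dimensions: 1, 1, 1, 1, 2, 2, 2, 2, 2

Solution. There are 9 irreducibles (= number of conjugacy classes). Their dimensions d_i satisfy sum d_i^2 = |G| = 24: 1 + 1 + 1 + 1 + 4 + 4 + 4 + 4 + 4 = 24.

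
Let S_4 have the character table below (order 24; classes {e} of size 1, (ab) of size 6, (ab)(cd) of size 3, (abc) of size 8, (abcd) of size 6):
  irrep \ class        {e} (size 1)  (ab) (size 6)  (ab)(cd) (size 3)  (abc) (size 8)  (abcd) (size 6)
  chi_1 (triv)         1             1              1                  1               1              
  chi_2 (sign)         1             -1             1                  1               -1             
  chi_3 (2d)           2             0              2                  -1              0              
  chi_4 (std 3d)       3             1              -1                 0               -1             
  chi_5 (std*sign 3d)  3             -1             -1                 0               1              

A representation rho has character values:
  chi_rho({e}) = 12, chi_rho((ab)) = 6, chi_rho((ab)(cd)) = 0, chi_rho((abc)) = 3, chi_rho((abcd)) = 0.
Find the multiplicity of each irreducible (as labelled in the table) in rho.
Multiplicities: chi_1: 3, chi_2: 0, chi_3: 0, chi_4: 3, chi_5: 0.

Explanation: Use <chi_rho, chi> = (1/|G|) sum_C |C| * chi_rho(C) * conj(chi(C)) with |G| = 24 for each irreducible chi in the table:
  <chi_rho, chi_1> = (1/24)[1*(12)*conj(1) + 6*(6)*conj(1) + 3*(0)*conj(1) + 8*(3)*conj(1) + 6*(0)*conj(1)]
      = (1/24)[(12) + (36) + (0) + (24) + (0)] = 72/24 = 3
  <chi_rho, chi_2> = (1/24)[1*(12)*conj(1) + 6*(6)*conj(-1) + 3*(0)*conj(1) + 8*(3)*conj(1) + 6*(0)*conj(-1)]
      = (1/24)[(12) + (-36) + (0) + (24) + (0)] = 0/24 = 0
  <chi_rho, chi_3> = (1/24)[1*(12)*conj(2) + 6*(6)*conj(0) + 3*(0)*conj(2) + 8*(3)*conj(-1) + 6*(0)*conj(0)]
      = (1/24)[(24) + (0) + (0) + (-24) + (0)] = 0/24 = 0
  <chi_rho, chi_4> = (1/24)[1*(12)*conj(3) + 6*(6)*conj(1) + 3*(0)*conj(-1) + 8*(3)*conj(0) + 6*(0)*conj(-1)]
      = (1/24)[(36) + (36) + (0) + (0) + (0)] = 72/24 = 3
  <chi_rho, chi_5> = (1/24)[1*(12)*conj(3) + 6*(6)*conj(-1) + 3*(0)*conj(-1) + 8*(3)*conj(0) + 6*(0)*conj(1)]
      = (1/24)[(36) + (-36) + (0) + (0) + (0)] = 0/24 = 0
Dimension check: dim(rho) = sum (mult * dim) = 3*1 + 0*1 + 0*2 + 3*3 + 0*3 = 12 = chi_rho(e) = 12.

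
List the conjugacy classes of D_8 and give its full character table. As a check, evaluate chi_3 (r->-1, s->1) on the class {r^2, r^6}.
Conjugacy classes: {e} of size 1, {r^4} of size 1, {r^1, r^7} of size 2, {r^2, r^6} of size 2, {r^3, r^5} of size 2, {s, sr^2, ...} of size 4, {sr, sr^3, ...} of size 4.
Character table:
  irrep \ class              {e} (size 1)  {r^4} (size 1)  {r^1, r^7} (size 2)  {r^2, r^6} (size 2)  {r^3, r^5} (size 2)  {s, sr^2, ...} (size 4)  {sr, sr^3, ...} (size 4)
  chi_1 (triv)               1             1               1                    1                    1                    1                        1                       
  chi_2 (sign: r->1, s->-1)  1             1               1                    1                    1                    -1                       -1                      
  chi_3 (r->-1, s->1)        1             1               -1                   1                    -1                   1                        -1                      
  chi_4 (r->-1, s->-1)       1             1               -1                   1                    -1                   -1                       1                       
  chi_5 (2d, j=1)            2             -2              sqrt(2)              0                    -sqrt(2)             0                        0                       
  chi_6 (2d, j=2)            2             2               0                    -2                   0                    0                        0                       
  chi_7 (2d, j=3)            2             -2              -sqrt(2)             0                    sqrt(2)              0                        0                       

Spot check: chi_3 (r->-1, s->1) on {r^2, r^6} = 1.

Working: D_8 has order 2*8 = 16 with 7 conjugacy classes, hence 7 irreducibles. Sum of squared dims 1 + 1 + 1 + 1 + 4 + 4 + 4 = 16 = |G|. Linear characters come from the abelianisation; the 2-dimensional irreps have character r^k -> 2*cos(2*pi*j*k/8), reflections -> 0.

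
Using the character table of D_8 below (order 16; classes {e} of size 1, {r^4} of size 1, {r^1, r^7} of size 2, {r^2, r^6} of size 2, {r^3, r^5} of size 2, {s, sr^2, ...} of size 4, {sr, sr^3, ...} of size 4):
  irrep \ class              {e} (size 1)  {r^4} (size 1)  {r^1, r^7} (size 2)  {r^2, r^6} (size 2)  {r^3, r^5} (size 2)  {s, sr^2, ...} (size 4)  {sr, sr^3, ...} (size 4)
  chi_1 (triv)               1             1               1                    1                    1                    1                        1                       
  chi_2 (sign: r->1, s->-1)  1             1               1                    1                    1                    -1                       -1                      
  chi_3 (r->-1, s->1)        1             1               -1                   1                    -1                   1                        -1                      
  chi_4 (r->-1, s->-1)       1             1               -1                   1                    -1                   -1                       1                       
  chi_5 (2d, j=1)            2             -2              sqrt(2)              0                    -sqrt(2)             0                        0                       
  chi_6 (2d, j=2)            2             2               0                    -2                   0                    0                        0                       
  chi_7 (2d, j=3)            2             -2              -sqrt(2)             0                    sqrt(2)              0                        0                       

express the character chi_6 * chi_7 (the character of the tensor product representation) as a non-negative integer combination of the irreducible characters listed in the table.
chi_6 tensor chi_7 = chi_5 + chi_7 (all other irreducibles have multiplicity 0).

Justification: The character of a tensor product is the pointwise product (chi_6 * chi_7)(C) = chi_6(C) * chi_7(C):
  {e}: (2)*(2), {r^4}: (2)*(-2), {r^1, r^7}: (0)*(-sqrt(2)), {r^2, r^6}: (-2)*(0), {r^3, r^5}: (0)*(sqrt(2)), {s, sr^2, ...}: (0)*(0), {sr, sr^3, ...}: (0)*(0)
so (chi_6 * chi_7) takes values
  {e} -> 4, {r^4} -> -4, {r^1, r^7} -> 0, {r^2, r^6} -> 0, {r^3, r^5} -> 0, {s, sr^2, ...} -> 0, {sr, sr^3, ...} -> 0.
Now take the inner product of this character with each irreducible chi from the table, <chi_6*chi_7, chi> = (1/16) sum_C |C| (chi_6*chi_7)(C) conj(chi(C)):
  <chi_6*chi_7, chi_1> = (1/16)[1*(4)*conj(1) + 1*(-4)*conj(1) + 2*(0)*conj(1) + 2*(0)*conj(1) + 2*(0)*conj(1) + 4*(0)*conj(1) + 4*(0)*conj(1)]
      = (1/16)[(4) + (-4) + (0) + (0) + (0) + (0) + (0)] = 0/16 = 0
  <chi_6*chi_7, chi_2> = (1/16)[1*(4)*conj(1) + 1*(-4)*conj(1) + 2*(0)*conj(1) + 2*(0)*conj(1) + 2*(0)*conj(1) + 4*(0)*conj(-1) + 4*(0)*conj(-1)]
      = (1/16)[(4) + (-4) + (0) + (0) + (0) + (0) + (0)] = 0/16 = 0
  <chi_6*chi_7, chi_3> = (1/16)[1*(4)*conj(1) + 1*(-4)*conj(1) + 2*(0)*conj(-1) + 2*(0)*conj(1) + 2*(0)*conj(-1) + 4*(0)*conj(1) + 4*(0)*conj(-1)]
      = (1/16)[(4) + (-4) + (0) + (0) + (0) + (0) + (0)] = 0/16 = 0
  <chi_6*chi_7, chi_4> = (1/16)[1*(4)*conj(1) + 1*(-4)*conj(1) + 2*(0)*conj(-1) + 2*(0)*conj(1) + 2*(0)*conj(-1) + 4*(0)*conj(-1) + 4*(0)*conj(1)]
      = (1/16)[(4) + (-4) + (0) + (0) + (0) + (0) + (0)] = 0/16 = 0
  <chi_6*chi_7, chi_5> = (1/16)[1*(4)*conj(2) + 1*(-4)*conj(-2) + 2*(0)*conj(sqrt(2)) + 2*(0)*conj(0) + 2*(0)*conj(-sqrt(2)) + 4*(0)*conj(0) + 4*(0)*conj(0)]
      = (1/16)[(8) + (8) + (0) + (0) + (0) + (0) + (0)] = 16/16 = 1
  <chi_6*chi_7, chi_6> = (1/16)[1*(4)*conj(2) + 1*(-4)*conj(2) + 2*(0)*conj(0) + 2*(0)*conj(-2) + 2*(0)*conj(0) + 4*(0)*conj(0) + 4*(0)*conj(0)]
      = (1/16)[(8) + (-8) + (0) + (0) + (0) + (0) + (0)] = 0/16 = 0
  <chi_6*chi_7, chi_7> = (1/16)[1*(4)*conj(2) + 1*(-4)*conj(-2) + 2*(0)*conj(-sqrt(2)) + 2*(0)*conj(0) + 2*(0)*conj(sqrt(2)) + 4*(0)*conj(0) + 4*(0)*conj(0)]
      = (1/16)[(8) + (8) + (0) + (0) + (0) + (0) + (0)] = 16/16 = 1
Hence the multiplicities are chi_5: 1, chi_7: 1. Dimension check: dim(chi_6)*dim(chi_7) = 2*2 = 4 and sum (mult * dim) = 1*2 + 1*2 = 4.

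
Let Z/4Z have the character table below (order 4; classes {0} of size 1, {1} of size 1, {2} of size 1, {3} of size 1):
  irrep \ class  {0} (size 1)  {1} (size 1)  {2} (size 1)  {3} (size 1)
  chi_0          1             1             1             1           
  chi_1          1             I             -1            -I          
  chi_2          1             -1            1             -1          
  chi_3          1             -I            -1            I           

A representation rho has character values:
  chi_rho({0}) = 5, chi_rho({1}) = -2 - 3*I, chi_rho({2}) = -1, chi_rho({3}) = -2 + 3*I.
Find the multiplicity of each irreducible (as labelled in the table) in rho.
Multiplicities: chi_0: 0, chi_1: 0, chi_2: 2, chi_3: 3.

Why: Use <chi_rho, chi> = (1/|G|) sum_C |C| * chi_rho(C) * conj(chi(C)) with |G| = 4 for each irreducible chi in the table:
  <chi_rho, chi_0> = (1/4)[1*(5)*conj(1) + 1*(-2 - 3*I)*conj(1) + 1*(-1)*conj(1) + 1*(-2 + 3*I)*conj(1)]
      = (1/4)[(5) + (-2 - 3*I) + (-1) + (-2 + 3*I)] = 0/4 = 0
  <chi_rho, chi_1> = (1/4)[1*(5)*conj(1) + 1*(-2 - 3*I)*conj(I) + 1*(-1)*conj(-1) + 1*(-2 + 3*I)*conj(-I)]
      = (1/4)[(5) + (-3 + 2*I) + (1) + (-3 - 2*I)] = 0/4 = 0
  <chi_rho, chi_2> = (1/4)[1*(5)*conj(1) + 1*(-2 - 3*I)*conj(-1) + 1*(-1)*conj(1) + 1*(-2 + 3*I)*conj(-1)]
      = (1/4)[(5) + (2 + 3*I) + (-1) + (2 - 3*I)] = 8/4 = 2
  <chi_rho, chi_3> = (1/4)[1*(5)*conj(1) + 1*(-2 - 3*I)*conj(-I) + 1*(-1)*conj(-1) + 1*(-2 + 3*I)*conj(I)]
      = (1/4)[(5) + (3 - 2*I) + (1) + (3 + 2*I)] = 12/4 = 3
(Exp terms are combined using exp(i*s)*conj(exp(i*t)) = exp(i*(s-t)), and sums of them are collapsed using the identity that for every m > 1 the m distinct m-th roots of unity sum to 0, e.g. 1 + exp(2*I*pi/3) + exp(-2*I*pi/3) = 0.)
Dimension check: dim(rho) = sum (mult * dim) = 0*1 + 0*1 + 2*1 + 3*1 = 5 = chi_rho(e) = 5.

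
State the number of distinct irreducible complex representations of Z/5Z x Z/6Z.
30

Justification: The number of irreducible complex representations of a finite group equals its number of conjugacy classes. Z/5Z x Z/6Z is abelian of order 30, so every element is its own conjugacy class: 30 classes, so Z/5Z x Z/6Z (order 30) has exactly 30 irreducible complex representations.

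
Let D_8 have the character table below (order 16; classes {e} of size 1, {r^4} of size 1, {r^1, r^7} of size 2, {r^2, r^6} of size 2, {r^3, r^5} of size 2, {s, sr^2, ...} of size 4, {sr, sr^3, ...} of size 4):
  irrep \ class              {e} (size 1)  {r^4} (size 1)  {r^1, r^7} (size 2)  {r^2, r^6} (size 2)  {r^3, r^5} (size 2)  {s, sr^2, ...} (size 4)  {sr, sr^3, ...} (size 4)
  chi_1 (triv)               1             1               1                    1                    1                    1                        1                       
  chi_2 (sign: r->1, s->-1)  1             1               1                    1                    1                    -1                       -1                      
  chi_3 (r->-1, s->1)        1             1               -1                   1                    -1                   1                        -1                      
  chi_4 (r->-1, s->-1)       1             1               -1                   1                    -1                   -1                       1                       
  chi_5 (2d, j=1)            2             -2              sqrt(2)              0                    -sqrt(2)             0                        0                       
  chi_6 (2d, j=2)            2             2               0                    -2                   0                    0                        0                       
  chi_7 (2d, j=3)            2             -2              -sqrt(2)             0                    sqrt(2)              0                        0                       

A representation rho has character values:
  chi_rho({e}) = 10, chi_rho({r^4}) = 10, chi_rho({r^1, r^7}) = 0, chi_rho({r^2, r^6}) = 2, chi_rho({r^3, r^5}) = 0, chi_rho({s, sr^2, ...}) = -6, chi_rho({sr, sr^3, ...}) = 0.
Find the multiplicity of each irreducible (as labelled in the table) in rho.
Multiplicities: chi_1: 0, chi_2: 3, chi_3: 0, chi_4: 3, chi_5: 0, chi_6: 2, chi_7: 0.

Working: Use <chi_rho, chi> = (1/|G|) sum_C |C| * chi_rho(C) * conj(chi(C)) with |G| = 16 for each irreducible chi in the table:
  <chi_rho, chi_1> = (1/16)[1*(10)*conj(1) + 1*(10)*conj(1) + 2*(0)*conj(1) + 2*(2)*conj(1) + 2*(0)*conj(1) + 4*(-6)*conj(1) + 4*(0)*conj(1)]
      = (1/16)[(10) + (10) + (0) + (4) + (0) + (-24) + (0)] = 0/16 = 0
  <chi_rho, chi_2> = (1/16)[1*(10)*conj(1) + 1*(10)*conj(1) + 2*(0)*conj(1) + 2*(2)*conj(1) + 2*(0)*conj(1) + 4*(-6)*conj(-1) + 4*(0)*conj(-1)]
      = (1/16)[(10) + (10) + (0) + (4) + (0) + (24) + (0)] = 48/16 = 3
  <chi_rho, chi_3> = (1/16)[1*(10)*conj(1) + 1*(10)*conj(1) + 2*(0)*conj(-1) + 2*(2)*conj(1) + 2*(0)*conj(-1) + 4*(-6)*conj(1) + 4*(0)*conj(-1)]
      = (1/16)[(10) + (10) + (0) + (4) + (0) + (-24) + (0)] = 0/16 = 0
  <chi_rho, chi_4> = (1/16)[1*(10)*conj(1) + 1*(10)*conj(1) + 2*(0)*conj(-1) + 2*(2)*conj(1) + 2*(0)*conj(-1) + 4*(-6)*conj(-1) + 4*(0)*conj(1)]
      = (1/16)[(10) + (10) + (0) + (4) + (0) + (24) + (0)] = 48/16 = 3
  <chi_rho, chi_5> = (1/16)[1*(10)*conj(2) + 1*(10)*conj(-2) + 2*(0)*conj(sqrt(2)) + 2*(2)*conj(0) + 2*(0)*conj(-sqrt(2)) + 4*(-6)*conj(0) + 4*(0)*conj(0)]
      = (1/16)[(20) + (-20) + (0) + (0) + (0) + (0) + (0)] = 0/16 = 0
  <chi_rho, chi_6> = (1/16)[1*(10)*conj(2) + 1*(10)*conj(2) + 2*(0)*conj(0) + 2*(2)*conj(-2) + 2*(0)*conj(0) + 4*(-6)*conj(0) + 4*(0)*conj(0)]
      = (1/16)[(20) + (20) + (0) + (-8) + (0) + (0) + (0)] = 32/16 = 2
  <chi_rho, chi_7> = (1/16)[1*(10)*conj(2) + 1*(10)*conj(-2) + 2*(0)*conj(-sqrt(2)) + 2*(2)*conj(0) + 2*(0)*conj(sqrt(2)) + 4*(-6)*conj(0) + 4*(0)*conj(0)]
      = (1/16)[(20) + (-20) + (0) + (0) + (0) + (0) + (0)] = 0/16 = 0
Dimension check: dim(rho) = sum (mult * dim) = 0*1 + 3*1 + 0*1 + 3*1 + 0*2 + 2*2 + 0*2 = 10 = chi_rho(e) = 10.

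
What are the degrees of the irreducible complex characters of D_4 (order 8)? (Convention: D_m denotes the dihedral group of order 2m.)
Dimensions: 1, 1, 1, 1, 2

There are 5 irreducibles (= number of conjugacy classes). Their dimensions d_i satisfy sum d_i^2 = |G| = 8: 1 + 1 + 1 + 1 + 4 = 8.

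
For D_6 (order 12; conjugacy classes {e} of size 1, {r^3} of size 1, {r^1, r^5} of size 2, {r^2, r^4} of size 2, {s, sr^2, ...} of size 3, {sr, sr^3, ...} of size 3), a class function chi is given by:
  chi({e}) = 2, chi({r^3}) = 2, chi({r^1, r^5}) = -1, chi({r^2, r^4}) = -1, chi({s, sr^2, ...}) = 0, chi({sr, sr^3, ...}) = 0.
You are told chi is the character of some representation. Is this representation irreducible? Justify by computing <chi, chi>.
Irreducible: <chi, chi> = 1.

Details: <chi, chi> = (1/|G|) sum_C |C| * |chi(C)|^2 = (1/12)[1*|2|^2 + 1*|2|^2 + 2*|-1|^2 + 2*|-1|^2 + 3*|0|^2 + 3*|0|^2]
  = (1/12)[(4) + (4) + (2) + (2) + (0) + (0)] = 12/12 = 1.
A character is irreducible iff <chi, chi> = 1, so this representation is irreducible.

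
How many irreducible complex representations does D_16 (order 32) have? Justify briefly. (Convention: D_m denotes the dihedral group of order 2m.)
11

Argument: The number of irreducible complex representations of a finite group equals its number of conjugacy classes. D_16 has 11 conjugacy classes (n/2 + 3 for n even), so D_16 (order 32) has exactly 11 irreducible complex representations.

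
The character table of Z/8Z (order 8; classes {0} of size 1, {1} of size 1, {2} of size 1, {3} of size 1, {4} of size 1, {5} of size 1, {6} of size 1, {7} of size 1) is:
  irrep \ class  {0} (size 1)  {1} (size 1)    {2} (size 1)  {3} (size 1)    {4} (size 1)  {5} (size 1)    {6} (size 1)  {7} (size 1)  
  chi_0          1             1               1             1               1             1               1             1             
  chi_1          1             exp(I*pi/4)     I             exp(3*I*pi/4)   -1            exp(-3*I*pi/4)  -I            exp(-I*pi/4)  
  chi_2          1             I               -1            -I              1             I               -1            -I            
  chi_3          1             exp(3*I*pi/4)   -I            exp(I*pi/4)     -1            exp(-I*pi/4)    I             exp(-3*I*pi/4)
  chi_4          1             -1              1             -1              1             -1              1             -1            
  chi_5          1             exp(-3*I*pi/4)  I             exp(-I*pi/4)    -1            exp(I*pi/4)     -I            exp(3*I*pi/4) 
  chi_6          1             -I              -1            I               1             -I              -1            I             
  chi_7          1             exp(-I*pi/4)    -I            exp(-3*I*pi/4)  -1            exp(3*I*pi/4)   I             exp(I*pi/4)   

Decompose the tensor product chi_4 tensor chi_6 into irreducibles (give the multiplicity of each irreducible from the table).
chi_4 tensor chi_6 = chi_2 (all other irreducibles have multiplicity 0).

Proof sketch: The character of a tensor product is the pointwise product (chi_4 * chi_6)(C) = chi_4(C) * chi_6(C):
  {0}: (1)*(1), {1}: (-1)*(-I), {2}: (1)*(-1), {3}: (-1)*(I), {4}: (1)*(1), {5}: (-1)*(-I), {6}: (1)*(-1), {7}: (-1)*(I)
so (chi_4 * chi_6) takes values
  {0} -> 1, {1} -> I, {2} -> -1, {3} -> -I, {4} -> 1, {5} -> I, {6} -> -1, {7} -> -I.
Now take the inner product of this character with each irreducible chi from the table, <chi_4*chi_6, chi> = (1/8) sum_C |C| (chi_4*chi_6)(C) conj(chi(C)):
  <chi_4*chi_6, chi_0> = (1/8)[1*(1)*conj(1) + 1*(I)*conj(1) + 1*(-1)*conj(1) + 1*(-I)*conj(1) + 1*(1)*conj(1) + 1*(I)*conj(1) + 1*(-1)*conj(1) + 1*(-I)*conj(1)]
      = (1/8)[(1) + (I) + (-1) + (-I) + (1) + (I) + (-1) + (-I)] = 0/8 = 0
  <chi_4*chi_6, chi_1> = (1/8)[1*(1)*conj(1) + 1*(I)*conj(exp(I*pi/4)) + 1*(-1)*conj(I) + 1*(-I)*conj(exp(3*I*pi/4)) + 1*(1)*conj(-1) + 1*(I)*conj(exp(-3*I*pi/4)) + 1*(-1)*conj(-I) + 1*(-I)*conj(exp(-I*pi/4))]
      = (1/8)[(1) + (exp(I*pi/4)) + (I) + (-exp(-I*pi/4)) + (-1) + (exp(-3*I*pi/4)) + (-I) + (-exp(3*I*pi/4))] = 0/8 = 0
  <chi_4*chi_6, chi_2> = (1/8)[1*(1)*conj(1) + 1*(I)*conj(I) + 1*(-1)*conj(-1) + 1*(-I)*conj(-I) + 1*(1)*conj(1) + 1*(I)*conj(I) + 1*(-1)*conj(-1) + 1*(-I)*conj(-I)]
      = (1/8)[(1) + (1) + (1) + (1) + (1) + (1) + (1) + (1)] = 8/8 = 1
  <chi_4*chi_6, chi_3> = (1/8)[1*(1)*conj(1) + 1*(I)*conj(exp(3*I*pi/4)) + 1*(-1)*conj(-I) + 1*(-I)*conj(exp(I*pi/4)) + 1*(1)*conj(-1) + 1*(I)*conj(exp(-I*pi/4)) + 1*(-1)*conj(I) + 1*(-I)*conj(exp(-3*I*pi/4))]
      = (1/8)[(1) + (exp(-I*pi/4)) + (-I) + (-exp(I*pi/4)) + (-1) + (exp(3*I*pi/4)) + (I) + (-exp(-3*I*pi/4))] = 0/8 = 0
  <chi_4*chi_6, chi_4> = (1/8)[1*(1)*conj(1) + 1*(I)*conj(-1) + 1*(-1)*conj(1) + 1*(-I)*conj(-1) + 1*(1)*conj(1) + 1*(I)*conj(-1) + 1*(-1)*conj(1) + 1*(-I)*conj(-1)]
      = (1/8)[(1) + (-I) + (-1) + (I) + (1) + (-I) + (-1) + (I)] = 0/8 = 0
  <chi_4*chi_6, chi_5> = (1/8)[1*(1)*conj(1) + 1*(I)*conj(exp(-3*I*pi/4)) + 1*(-1)*conj(I) + 1*(-I)*conj(exp(-I*pi/4)) + 1*(1)*conj(-1) + 1*(I)*conj(exp(I*pi/4)) + 1*(-1)*conj(-I) + 1*(-I)*conj(exp(3*I*pi/4))]
      = (1/8)[(1) + (exp(-3*I*pi/4)) + (I) + (-exp(3*I*pi/4)) + (-1) + (exp(I*pi/4)) + (-I) + (-exp(-I*pi/4))] = 0/8 = 0
  <chi_4*chi_6, chi_6> = (1/8)[1*(1)*conj(1) + 1*(I)*conj(-I) + 1*(-1)*conj(-1) + 1*(-I)*conj(I) + 1*(1)*conj(1) + 1*(I)*conj(-I) + 1*(-1)*conj(-1) + 1*(-I)*conj(I)]
      = (1/8)[(1) + (-1) + (1) + (-1) + (1) + (-1) + (1) + (-1)] = 0/8 = 0
  <chi_4*chi_6, chi_7> = (1/8)[1*(1)*conj(1) + 1*(I)*conj(exp(-I*pi/4)) + 1*(-1)*conj(-I) + 1*(-I)*conj(exp(-3*I*pi/4)) + 1*(1)*conj(-1) + 1*(I)*conj(exp(3*I*pi/4)) + 1*(-1)*conj(I) + 1*(-I)*conj(exp(I*pi/4))]
      = (1/8)[(1) + (exp(3*I*pi/4)) + (-I) + (-exp(-3*I*pi/4)) + (-1) + (exp(-I*pi/4)) + (I) + (-exp(I*pi/4))] = 0/8 = 0
(Exp terms are combined using exp(i*s)*conj(exp(i*t)) = exp(i*(s-t)), and sums of them are collapsed using the identity that for every m > 1 the m distinct m-th roots of unity sum to 0, e.g. 1 + exp(2*I*pi/3) + exp(-2*I*pi/3) = 0.)
Hence the multiplicities are chi_2: 1. Dimension check: dim(chi_4)*dim(chi_6) = 1*1 = 1 and sum (mult * dim) = 1*1 = 1.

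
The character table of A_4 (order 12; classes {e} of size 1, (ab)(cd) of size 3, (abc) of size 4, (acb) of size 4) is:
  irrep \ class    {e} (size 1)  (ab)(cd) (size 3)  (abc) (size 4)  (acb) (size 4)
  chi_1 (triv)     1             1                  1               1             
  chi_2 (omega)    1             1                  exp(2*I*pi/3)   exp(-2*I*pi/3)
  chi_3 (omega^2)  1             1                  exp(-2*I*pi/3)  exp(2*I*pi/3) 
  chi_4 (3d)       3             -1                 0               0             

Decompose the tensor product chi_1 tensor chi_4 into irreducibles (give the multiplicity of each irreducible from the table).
chi_1 tensor chi_4 = chi_4 (all other irreducibles have multiplicity 0).

Justification: The character of a tensor product is the pointwise product (chi_1 * chi_4)(C) = chi_1(C) * chi_4(C):
  {e}: (1)*(3), (ab)(cd): (1)*(-1), (abc): (1)*(0), (acb): (1)*(0)
so (chi_1 * chi_4) takes values
  {e} -> 3, (ab)(cd) -> -1, (abc) -> 0, (acb) -> 0.
Now take the inner product of this character with each irreducible chi from the table, <chi_1*chi_4, chi> = (1/12) sum_C |C| (chi_1*chi_4)(C) conj(chi(C)):
  <chi_1*chi_4, chi_1> = (1/12)[1*(3)*conj(1) + 3*(-1)*conj(1) + 4*(0)*conj(1) + 4*(0)*conj(1)]
      = (1/12)[(3) + (-3) + (0) + (0)] = 0/12 = 0
  <chi_1*chi_4, chi_2> = (1/12)[1*(3)*conj(1) + 3*(-1)*conj(1) + 4*(0)*conj(exp(2*I*pi/3)) + 4*(0)*conj(exp(-2*I*pi/3))]
      = (1/12)[(3) + (-3) + (0) + (0)] = 0/12 = 0
  <chi_1*chi_4, chi_3> = (1/12)[1*(3)*conj(1) + 3*(-1)*conj(1) + 4*(0)*conj(exp(-2*I*pi/3)) + 4*(0)*conj(exp(2*I*pi/3))]
      = (1/12)[(3) + (-3) + (0) + (0)] = 0/12 = 0
  <chi_1*chi_4, chi_4> = (1/12)[1*(3)*conj(3) + 3*(-1)*conj(-1) + 4*(0)*conj(0) + 4*(0)*conj(0)]
      = (1/12)[(9) + (3) + (0) + (0)] = 12/12 = 1
(Exp terms are combined using exp(i*s)*conj(exp(i*t)) = exp(i*(s-t)), and sums of them are collapsed using the identity that for every m > 1 the m distinct m-th roots of unity sum to 0, e.g. 1 + exp(2*I*pi/3) + exp(-2*I*pi/3) = 0.)
Hence the multiplicities are chi_4: 1. Dimension check: dim(chi_1)*dim(chi_4) = 1*3 = 3 and sum (mult * dim) = 1*3 = 3.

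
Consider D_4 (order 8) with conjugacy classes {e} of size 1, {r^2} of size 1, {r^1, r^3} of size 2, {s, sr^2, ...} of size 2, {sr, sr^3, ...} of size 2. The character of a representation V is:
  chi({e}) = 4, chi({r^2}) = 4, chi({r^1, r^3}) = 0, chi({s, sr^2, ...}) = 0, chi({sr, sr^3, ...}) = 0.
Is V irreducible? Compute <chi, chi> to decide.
Not irreducible (reducible): <chi, chi> = 4 > 1.

Derivation: <chi, chi> = (1/|G|) sum_C |C| * |chi(C)|^2 = (1/8)[1*|4|^2 + 1*|4|^2 + 2*|0|^2 + 2*|0|^2 + 2*|0|^2]
  = (1/8)[(16) + (16) + (0) + (0) + (0)] = 32/8 = 4.
A character is irreducible iff <chi, chi> = 1, so this representation is reducible.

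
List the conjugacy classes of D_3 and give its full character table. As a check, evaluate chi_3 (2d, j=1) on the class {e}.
Conjugacy classes: {e} of size 1, {r^1, r^2} of size 2, {s, sr, ..., sr^2} of size 3.
Character table:
  irrep \ class              {e} (size 1)  {r^1, r^2} (size 2)  {s, sr, ..., sr^2} (size 3)
  chi_1 (triv)               1             1                    1                          
  chi_2 (sign: r->1, s->-1)  1             1                    -1                         
  chi_3 (2d, j=1)            2             -1                   0                          

Spot check: chi_3 (2d, j=1) on {e} = 2.

Explanation: D_3 has order 2*3 = 6 with 3 conjugacy classes, hence 3 irreducibles. Sum of squared dims 1 + 1 + 4 = 6 = |G|. Linear characters come from the abelianisation; the 2-dimensional irreps have character r^k -> 2*cos(2*pi*j*k/3), reflections -> 0.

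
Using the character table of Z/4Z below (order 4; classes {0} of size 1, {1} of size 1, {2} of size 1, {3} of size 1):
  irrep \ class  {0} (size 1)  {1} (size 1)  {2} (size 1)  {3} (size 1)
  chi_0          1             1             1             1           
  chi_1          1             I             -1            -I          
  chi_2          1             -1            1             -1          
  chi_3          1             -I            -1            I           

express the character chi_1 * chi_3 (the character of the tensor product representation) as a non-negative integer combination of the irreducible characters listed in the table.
chi_1 tensor chi_3 = chi_0 (all other irreducibles have multiplicity 0).

The character of a tensor product is the pointwise product (chi_1 * chi_3)(C) = chi_1(C) * chi_3(C):
  {0}: (1)*(1), {1}: (I)*(-I), {2}: (-1)*(-1), {3}: (-I)*(I)
so (chi_1 * chi_3) takes values
  {0} -> 1, {1} -> 1, {2} -> 1, {3} -> 1.
Now take the inner product of this character with each irreducible chi from the table, <chi_1*chi_3, chi> = (1/4) sum_C |C| (chi_1*chi_3)(C) conj(chi(C)):
  <chi_1*chi_3, chi_0> = (1/4)[1*(1)*conj(1) + 1*(1)*conj(1) + 1*(1)*conj(1) + 1*(1)*conj(1)]
      = (1/4)[(1) + (1) + (1) + (1)] = 4/4 = 1
  <chi_1*chi_3, chi_1> = (1/4)[1*(1)*conj(1) + 1*(1)*conj(I) + 1*(1)*conj(-1) + 1*(1)*conj(-I)]
      = (1/4)[(1) + (-I) + (-1) + (I)] = 0/4 = 0
  <chi_1*chi_3, chi_2> = (1/4)[1*(1)*conj(1) + 1*(1)*conj(-1) + 1*(1)*conj(1) + 1*(1)*conj(-1)]
      = (1/4)[(1) + (-1) + (1) + (-1)] = 0/4 = 0
  <chi_1*chi_3, chi_3> = (1/4)[1*(1)*conj(1) + 1*(1)*conj(-I) + 1*(1)*conj(-1) + 1*(1)*conj(I)]
      = (1/4)[(1) + (I) + (-1) + (-I)] = 0/4 = 0
(Exp terms are combined using exp(i*s)*conj(exp(i*t)) = exp(i*(s-t)), and sums of them are collapsed using the identity that for every m > 1 the m distinct m-th roots of unity sum to 0, e.g. 1 + exp(2*I*pi/3) + exp(-2*I*pi/3) = 0.)
Hence the multiplicities are chi_0: 1. Dimension check: dim(chi_1)*dim(chi_3) = 1*1 = 1 and sum (mult * dim) = 1*1 = 1.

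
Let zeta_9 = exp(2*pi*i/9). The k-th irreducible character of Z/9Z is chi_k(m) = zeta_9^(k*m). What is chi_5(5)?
chi_5(5) = zeta_9^25 = exp(-4*I*pi/9)

chi_5(5) = zeta_9^(5*5) = zeta_9^25. Since zeta_9^9 = 1, this equals zeta_9^7 = exp(2*pi*i*7/9) = exp(-4*I*pi/9).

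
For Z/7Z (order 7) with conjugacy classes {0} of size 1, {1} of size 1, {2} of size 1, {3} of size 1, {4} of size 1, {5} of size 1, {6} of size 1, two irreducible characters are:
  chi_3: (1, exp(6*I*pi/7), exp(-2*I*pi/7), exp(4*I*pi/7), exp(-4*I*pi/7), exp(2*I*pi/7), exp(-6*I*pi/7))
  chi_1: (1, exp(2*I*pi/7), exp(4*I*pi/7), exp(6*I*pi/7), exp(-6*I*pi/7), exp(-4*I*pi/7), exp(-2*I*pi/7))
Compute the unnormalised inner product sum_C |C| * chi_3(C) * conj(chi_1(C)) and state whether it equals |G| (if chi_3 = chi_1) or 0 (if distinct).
Sum = 0; so <chi_3, chi_1> = 0 (distinct irreducibles are orthogonal).

Solution. Compute term by term over conjugacy classes (|C| * chi_3(C) * conj(chi_1(C))):
  1*(1)*conj(1) + 1*(exp(6*I*pi/7))*conj(exp(2*I*pi/7)) + 1*(exp(-2*I*pi/7))*conj(exp(4*I*pi/7)) + 1*(exp(4*I*pi/7))*conj(exp(6*I*pi/7)) + 1*(exp(-4*I*pi/7))*conj(exp(-6*I*pi/7)) + 1*(exp(2*I*pi/7))*conj(exp(-4*I*pi/7)) + 1*(exp(-6*I*pi/7))*conj(exp(-2*I*pi/7))
  = (1) + (exp(4*I*pi/7)) + (exp(-6*I*pi/7)) + (exp(-2*I*pi/7)) + (exp(2*I*pi/7)) + (exp(6*I*pi/7)) + (exp(-4*I*pi/7))
  = 0.
(Exp terms are combined using exp(i*s)*conj(exp(i*t)) = exp(i*(s-t)), and sums of them are collapsed using the identity that for every m > 1 the m distinct m-th roots of unity sum to 0, e.g. 1 + exp(2*I*pi/3) + exp(-2*I*pi/3) = 0.)
Dividing by |G| = 7 gives 0/7 = 0, matching the row-orthogonality relation <chi_3, chi_1> = [chi_3 = chi_1].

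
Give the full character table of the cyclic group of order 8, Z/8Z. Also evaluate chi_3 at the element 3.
Character table of Z/8Z (irreps indexed chi_0,...,chi_7 with chi_k(m) = zeta_8^(k*m), zeta_8 = exp(2*pi*i/8)):
  irrep \ class  {0} (size 1)  {1} (size 1)    {2} (size 1)  {3} (size 1)    {4} (size 1)  {5} (size 1)    {6} (size 1)  {7} (size 1)  
  chi_0          1             1               1             1               1             1               1             1             
  chi_1          1             exp(I*pi/4)     I             exp(3*I*pi/4)   -1            exp(-3*I*pi/4)  -I            exp(-I*pi/4)  
  chi_2          1             I               -1            -I              1             I               -1            -I            
  chi_3          1             exp(3*I*pi/4)   -I            exp(I*pi/4)     -1            exp(-I*pi/4)    I             exp(-3*I*pi/4)
  chi_4          1             -1              1             -1              1             -1              1             -1            
  chi_5          1             exp(-3*I*pi/4)  I             exp(-I*pi/4)    -1            exp(I*pi/4)     -I            exp(3*I*pi/4) 
  chi_6          1             -I              -1            I               1             -I              -1            I             
  chi_7          1             exp(-I*pi/4)    -I            exp(-3*I*pi/4)  -1            exp(3*I*pi/4)   I             exp(I*pi/4)   

Spot check: chi_3(3) = zeta_8^(3*3) = zeta_8^9 = exp(I*pi/4).

Details: Z/8Z is abelian, so all 8 irreducible complex representations are 1-dimensional. They are given by chi_k(m) = zeta_8^(k*m) for k = 0,...,7. Row orthogonality: sum_m chi_k(m) conj(chi_l(m)) = 8 * [k = l].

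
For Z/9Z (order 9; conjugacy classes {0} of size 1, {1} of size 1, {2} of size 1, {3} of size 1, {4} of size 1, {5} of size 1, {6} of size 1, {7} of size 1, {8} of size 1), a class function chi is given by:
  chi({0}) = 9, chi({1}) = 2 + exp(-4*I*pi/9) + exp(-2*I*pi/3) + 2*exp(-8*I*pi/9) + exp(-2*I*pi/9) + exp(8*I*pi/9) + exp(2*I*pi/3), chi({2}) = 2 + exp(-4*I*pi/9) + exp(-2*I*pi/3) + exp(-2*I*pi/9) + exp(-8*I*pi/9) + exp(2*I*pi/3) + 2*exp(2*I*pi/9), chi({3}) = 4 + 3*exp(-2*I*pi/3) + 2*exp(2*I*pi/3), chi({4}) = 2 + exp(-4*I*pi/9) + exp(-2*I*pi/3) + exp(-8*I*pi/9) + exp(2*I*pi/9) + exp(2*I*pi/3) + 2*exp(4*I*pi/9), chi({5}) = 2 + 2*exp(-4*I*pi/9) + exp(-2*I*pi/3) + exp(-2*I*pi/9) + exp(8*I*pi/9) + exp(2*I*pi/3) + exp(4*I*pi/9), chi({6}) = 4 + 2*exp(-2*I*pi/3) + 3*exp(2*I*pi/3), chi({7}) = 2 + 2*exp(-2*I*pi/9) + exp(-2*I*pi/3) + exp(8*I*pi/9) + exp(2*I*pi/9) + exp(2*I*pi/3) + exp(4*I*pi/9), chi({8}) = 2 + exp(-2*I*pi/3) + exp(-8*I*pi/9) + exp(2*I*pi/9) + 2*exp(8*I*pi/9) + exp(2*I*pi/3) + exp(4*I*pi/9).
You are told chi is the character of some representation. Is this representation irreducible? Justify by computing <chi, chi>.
Not irreducible (reducible): <chi, chi> = 13 > 1.

Explanation: <chi, chi> = (1/|G|) sum_C |C| * |chi(C)|^2 = (1/9)[1*|9|^2 + 1*|2 + exp(-4*I*pi/9) + exp(-2*I*pi/3) + 2*exp(-8*I*pi/9) + exp(-2*I*pi/9) + exp(8*I*pi/9) + exp(2*I*pi/3)|^2 + 1*|2 + exp(-4*I*pi/9) + exp(-2*I*pi/3) + exp(-2*I*pi/9) + exp(-8*I*pi/9) + exp(2*I*pi/3) + 2*exp(2*I*pi/9)|^2 + 1*|4 + 3*exp(-2*I*pi/3) + 2*exp(2*I*pi/3)|^2 + 1*|2 + exp(-4*I*pi/9) + exp(-2*I*pi/3) + exp(-8*I*pi/9) + exp(2*I*pi/9) + exp(2*I*pi/3) + 2*exp(4*I*pi/9)|^2 + 1*|2 + 2*exp(-4*I*pi/9) + exp(-2*I*pi/3) + exp(-2*I*pi/9) + exp(8*I*pi/9) + exp(2*I*pi/3) + exp(4*I*pi/9)|^2 + 1*|4 + 2*exp(-2*I*pi/3) + 3*exp(2*I*pi/3)|^2 + 1*|2 + 2*exp(-2*I*pi/9) + exp(-2*I*pi/3) + exp(8*I*pi/9) + exp(2*I*pi/9) + exp(2*I*pi/3) + exp(4*I*pi/9)|^2 + 1*|2 + exp(-2*I*pi/3) + exp(-8*I*pi/9) + exp(2*I*pi/9) + 2*exp(8*I*pi/9) + exp(2*I*pi/3) + exp(4*I*pi/9)|^2]
  = (1/9)[(81) + (13 + 8*exp(-4*I*pi/9) + 8*exp(-2*I*pi/3) + 9*exp(-2*I*pi/9) + 9*exp(-8*I*pi/9) + 9*exp(8*I*pi/9) + 9*exp(2*I*pi/9) + 8*exp(2*I*pi/3) + 8*exp(4*I*pi/9)) + (13 + 9*exp(-4*I*pi/9) + 8*exp(-2*I*pi/3) + 9*exp(-2*I*pi/9) + 8*exp(-8*I*pi/9) + 8*exp(8*I*pi/9) + 9*exp(2*I*pi/9) + 8*exp(2*I*pi/3) + 9*exp(4*I*pi/9)) + (3) + (13 + 9*exp(-4*I*pi/9) + 8*exp(-2*I*pi/3) + 8*exp(-2*I*pi/9) + 9*exp(-8*I*pi/9) + 9*exp(8*I*pi/9) + 8*exp(2*I*pi/9) + 8*exp(2*I*pi/3) + 9*exp(4*I*pi/9)) + (13 + 9*exp(-4*I*pi/9) + 8*exp(-2*I*pi/3) + 8*exp(-2*I*pi/9) + 9*exp(-8*I*pi/9) + 9*exp(8*I*pi/9) + 8*exp(2*I*pi/9) + 8*exp(2*I*pi/3) + 9*exp(4*I*pi/9)) + (3) + (13 + 9*exp(-4*I*pi/9) + 8*exp(-2*I*pi/3) + 9*exp(-2*I*pi/9) + 8*exp(-8*I*pi/9) + 8*exp(8*I*pi/9) + 9*exp(2*I*pi/9) + 8*exp(2*I*pi/3) + 9*exp(4*I*pi/9)) + (13 + 8*exp(-4*I*pi/9) + 8*exp(-2*I*pi/3) + 9*exp(-2*I*pi/9) + 9*exp(-8*I*pi/9) + 9*exp(8*I*pi/9) + 9*exp(2*I*pi/9) + 8*exp(2*I*pi/3) + 8*exp(4*I*pi/9))] = 117/9 = 13.
(Exp terms are combined using exp(i*s)*conj(exp(i*t)) = exp(i*(s-t)), and sums of them are collapsed using the identity that for every m > 1 the m distinct m-th roots of unity sum to 0, e.g. 1 + exp(2*I*pi/3) + exp(-2*I*pi/3) = 0.)
A character is irreducible iff <chi, chi> = 1, so this representation is reducible.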